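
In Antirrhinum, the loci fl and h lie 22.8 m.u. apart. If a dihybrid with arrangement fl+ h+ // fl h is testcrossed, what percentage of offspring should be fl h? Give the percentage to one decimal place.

38.6%

A map distance of 22.8 m.u. corresponds to a recombination frequency of 0.228.
The F1 is fl+ h+ / fl h, so fl h is a parental gamete class with expected frequency (1 − r)/2 = 0.772/2 = 0.3860.
That is 0.3860 = 38.6% of the progeny.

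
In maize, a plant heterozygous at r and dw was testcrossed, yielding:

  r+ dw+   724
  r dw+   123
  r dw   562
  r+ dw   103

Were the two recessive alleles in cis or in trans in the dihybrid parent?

The two most frequent classes are r+ dw+ (724) and r dw (562); these are the parental (non-recombinant) types.
So the F1 carried r+ dw+ on one chromosome and r dw on the other — the recessive alleles are on the same chromosome (cis / coupling).

cis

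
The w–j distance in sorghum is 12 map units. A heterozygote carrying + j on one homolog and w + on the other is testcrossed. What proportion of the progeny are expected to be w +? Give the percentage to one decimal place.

A map distance of 12 map units corresponds to a recombination frequency of 0.120.
The F1 is + j / w +, so w + is a parental gamete class with expected frequency (1 − r)/2 = 0.880/2 = 0.4400.
That is 0.4400 = 44.0% of the progeny.

44.0%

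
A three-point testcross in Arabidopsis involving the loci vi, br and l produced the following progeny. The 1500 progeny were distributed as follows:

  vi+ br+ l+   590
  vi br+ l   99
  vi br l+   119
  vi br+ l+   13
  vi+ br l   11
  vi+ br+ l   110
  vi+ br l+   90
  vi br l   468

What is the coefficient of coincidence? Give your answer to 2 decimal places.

The two most frequent reciprocal classes, vi+ br+ l+ and vi br l, are the parental types, so the F1 was vi+ br+ l+ / vi br l.
The two rarest classes, vi br+ l+ and vi+ br l, are the double crossovers. Comparing them with the parentals, only the vi allele has switched, so vi is the middle locus and the order is br – vi – l.
br–vi: (189 + 24)/1500 = 0.1420; vi–l: (229 + 24)/1500 = 0.1687.
Expected DCO frequency = 0.1420 × 0.1687 ≈ 0.02396; observed = 24/1500 ≈ 0.01600.
Coefficient of coincidence = 0.01600/0.02396 ≈ 0.67.

0.67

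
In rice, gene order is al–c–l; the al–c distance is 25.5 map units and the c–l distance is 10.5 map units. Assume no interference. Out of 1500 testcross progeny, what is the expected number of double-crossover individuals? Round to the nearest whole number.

40

Map distances give recombination frequencies of 0.255 and 0.105 for the two intervals.
With no interference, expected double-crossover frequency = 0.255 × 0.105 = 0.02678.
Expected number = 0.02678 × 1500 = 40.16 ≈ 40.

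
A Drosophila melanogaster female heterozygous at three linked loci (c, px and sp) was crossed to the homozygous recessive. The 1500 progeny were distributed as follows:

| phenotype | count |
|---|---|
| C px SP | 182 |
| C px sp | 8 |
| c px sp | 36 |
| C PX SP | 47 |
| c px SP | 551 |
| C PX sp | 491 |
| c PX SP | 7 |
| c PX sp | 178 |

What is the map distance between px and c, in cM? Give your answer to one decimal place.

The two most frequent reciprocal classes, C PX sp and c px SP, are the parental types, so the F1 was C PX sp / c px SP.
The two rarest classes, C px sp and c PX SP, are the double crossovers. Comparing them with the parentals, only the px allele has switched, so px is the middle locus and the order is sp – px – c.
Crossovers in the px–c interval produce the single-crossover classes c PX sp and C px SP (178 + 182 = 360) plus the double crossovers (15).
RF(px–c) = (360 + 15) / 1500 = 375/1500 = 0.2500 → 25.0 cM.

25.0 cM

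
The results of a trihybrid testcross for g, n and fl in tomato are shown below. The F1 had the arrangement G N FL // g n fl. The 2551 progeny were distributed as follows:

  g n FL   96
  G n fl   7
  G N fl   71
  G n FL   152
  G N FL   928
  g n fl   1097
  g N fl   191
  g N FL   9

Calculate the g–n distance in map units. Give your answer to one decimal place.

14.1 map units

The two rarest classes, g N FL and G n fl, are the double crossovers. Comparing them with the parentals, only the g allele has switched, so g is the middle locus and the order is fl – g – n.
Crossovers in the g–n interval produce the single-crossover classes G n FL and g N fl (152 + 191 = 343) plus the double crossovers (16).
RF(g–n) = (343 + 16) / 2551 = 359/2551 = 0.1407 → 14.1 map units.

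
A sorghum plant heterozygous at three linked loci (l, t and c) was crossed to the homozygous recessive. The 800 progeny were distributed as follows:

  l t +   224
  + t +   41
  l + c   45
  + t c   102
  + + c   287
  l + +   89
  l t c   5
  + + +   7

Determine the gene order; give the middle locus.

c

The two most frequent reciprocal classes, + + c and l t +, are the parental types, so the F1 was + + c / l t +.
The two rarest classes, + + + and l t c, are the double crossovers. Comparing them with the parentals, only the c allele has switched, so c is the middle locus and the order is t – c – l.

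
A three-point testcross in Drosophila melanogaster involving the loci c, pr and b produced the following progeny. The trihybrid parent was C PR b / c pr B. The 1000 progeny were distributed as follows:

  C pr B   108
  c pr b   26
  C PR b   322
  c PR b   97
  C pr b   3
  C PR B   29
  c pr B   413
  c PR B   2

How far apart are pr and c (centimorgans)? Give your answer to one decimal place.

21.0 centimorgans

The two rarest classes, C pr b and c PR B, are the double crossovers. Comparing them with the parentals, only the pr allele has switched, so pr is the middle locus and the order is b – pr – c.
Crossovers in the pr–c interval produce the single-crossover classes c PR b and C pr B (97 + 108 = 205) plus the double crossovers (5).
RF(pr–c) = (205 + 5) / 1000 = 210/1000 = 0.2100 → 21.0 centimorgans.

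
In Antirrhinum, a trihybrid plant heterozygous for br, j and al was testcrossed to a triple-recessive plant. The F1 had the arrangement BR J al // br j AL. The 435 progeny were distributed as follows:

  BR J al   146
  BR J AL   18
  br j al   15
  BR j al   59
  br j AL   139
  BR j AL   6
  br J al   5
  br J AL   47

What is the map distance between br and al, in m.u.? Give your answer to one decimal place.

10.1 m.u.

The two rarest classes, br J al and BR j AL, are the double crossovers. Comparing them with the parentals, only the br allele has switched, so br is the middle locus and the order is al – br – j.
Crossovers in the al–br interval produce the single-crossover classes BR J AL and br j al (18 + 15 = 33) plus the double crossovers (11).
RF(al–br) = (33 + 11) / 435 = 44/435 = 0.1011 → 10.1 m.u.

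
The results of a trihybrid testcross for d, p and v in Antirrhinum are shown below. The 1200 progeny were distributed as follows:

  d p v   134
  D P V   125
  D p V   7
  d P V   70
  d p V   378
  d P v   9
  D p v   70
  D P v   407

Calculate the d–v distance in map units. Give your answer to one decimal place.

22.9 map units

The two most frequent reciprocal classes, d p V and D P v, are the parental types, so the F1 was d p V / D P v.
The two rarest classes, D p V and d P v, are the double crossovers. Comparing them with the parentals, only the d allele has switched, so d is the middle locus and the order is p – d – v.
Crossovers in the d–v interval produce the single-crossover classes d p v and D P V (134 + 125 = 259) plus the double crossovers (16).
RF(d–v) = (259 + 16) / 1200 = 275/1200 = 0.2292 → 22.9 map units.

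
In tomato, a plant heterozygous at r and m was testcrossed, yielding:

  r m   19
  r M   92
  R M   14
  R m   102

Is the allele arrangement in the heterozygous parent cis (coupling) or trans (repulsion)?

trans

The two most frequent classes are R m (102) and r M (92); these are the parental (non-recombinant) types.
So the F1 carried R m on one chromosome and r M on the other — the recessive alleles are on opposite chromosomes (trans / repulsion).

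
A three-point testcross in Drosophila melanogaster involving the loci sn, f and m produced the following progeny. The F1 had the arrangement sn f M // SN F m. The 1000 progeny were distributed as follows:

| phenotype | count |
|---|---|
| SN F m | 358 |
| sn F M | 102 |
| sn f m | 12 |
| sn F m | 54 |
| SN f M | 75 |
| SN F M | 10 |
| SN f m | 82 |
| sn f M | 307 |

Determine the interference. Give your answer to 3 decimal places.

The two rarest classes, sn f m and SN F M, are the double crossovers. Comparing them with the parentals, only the m allele has switched, so m is the middle locus and the order is sn – m – f.
sn–m: (129 + 22)/1000 = 0.1510; m–f: (184 + 22)/1000 = 0.2060.
Expected DCO frequency = 0.1510 × 0.2060 ≈ 0.03111; observed = 22/1000 ≈ 0.02200.
Coefficient of coincidence = 0.02200/0.03111 ≈ 0.707; interference = 1 − 0.707 = 0.293.

0.293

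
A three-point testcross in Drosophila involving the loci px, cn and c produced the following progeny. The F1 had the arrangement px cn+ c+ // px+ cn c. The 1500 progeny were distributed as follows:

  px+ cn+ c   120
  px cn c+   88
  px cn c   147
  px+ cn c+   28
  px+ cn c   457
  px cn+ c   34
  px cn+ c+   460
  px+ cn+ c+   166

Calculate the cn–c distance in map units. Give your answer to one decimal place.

18.0 map units

The two rarest classes, px cn+ c and px+ cn c+, are the double crossovers. Comparing them with the parentals, only the c allele has switched, so c is the middle locus and the order is cn – c – px.
Crossovers in the cn–c interval produce the single-crossover classes px cn c+ and px+ cn+ c (88 + 120 = 208) plus the double crossovers (62).
RF(cn–c) = (208 + 62) / 1500 = 270/1500 = 0.1800 → 18.0 map units.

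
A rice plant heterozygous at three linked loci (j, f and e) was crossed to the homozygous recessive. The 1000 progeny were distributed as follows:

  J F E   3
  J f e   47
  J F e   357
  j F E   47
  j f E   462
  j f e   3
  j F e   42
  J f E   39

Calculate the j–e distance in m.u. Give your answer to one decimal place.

8.7 m.u.

The two most frequent reciprocal classes, J F e and j f E, are the parental types, so the F1 was J F e / j f E.
The two rarest classes, J F E and j f e, are the double crossovers. Comparing them with the parentals, only the e allele has switched, so e is the middle locus and the order is f – e – j.
Crossovers in the e–j interval produce the single-crossover classes j F e and J f E (42 + 39 = 81) plus the double crossovers (6).
RF(e–j) = (81 + 6) / 1000 = 87/1000 = 0.0870 → 8.7 m.u.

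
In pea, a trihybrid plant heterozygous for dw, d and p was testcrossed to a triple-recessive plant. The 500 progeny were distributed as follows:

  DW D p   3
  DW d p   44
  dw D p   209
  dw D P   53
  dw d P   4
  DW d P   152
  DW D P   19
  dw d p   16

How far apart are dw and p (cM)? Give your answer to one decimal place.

The two most frequent reciprocal classes, dw D p and DW d P, are the parental types, so the F1 was dw D p / DW d P.
The two rarest classes, DW D p and dw d P, are the double crossovers. Comparing them with the parentals, only the dw allele has switched, so dw is the middle locus and the order is d – dw – p.
Crossovers in the dw–p interval produce the single-crossover classes dw D P and DW d p (53 + 44 = 97) plus the double crossovers (7).
RF(dw–p) = (97 + 7) / 500 = 104/500 = 0.2080 → 20.8 cM.

20.8 cM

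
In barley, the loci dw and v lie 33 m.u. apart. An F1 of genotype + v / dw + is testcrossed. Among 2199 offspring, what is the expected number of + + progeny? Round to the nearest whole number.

363

A map distance of 33 m.u. corresponds to a recombination frequency of 0.330.
The F1 is + v / dw +, so + + is a recombinant gamete class with expected frequency r/2 = 0.330/2 = 0.1650.
Expected number = 0.1650 × 2199 = 362.84 ≈ 363.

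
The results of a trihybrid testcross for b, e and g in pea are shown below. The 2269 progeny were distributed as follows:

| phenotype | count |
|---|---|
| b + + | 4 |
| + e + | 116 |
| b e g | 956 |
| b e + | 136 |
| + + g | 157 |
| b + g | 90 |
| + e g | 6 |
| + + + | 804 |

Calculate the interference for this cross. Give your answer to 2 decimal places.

The two most frequent reciprocal classes, + + + and b e g, are the parental types, so the F1 was + + + / b e g.
The two rarest classes, b + + and + e g, are the double crossovers. Comparing them with the parentals, only the b allele has switched, so b is the middle locus and the order is g – b – e.
g–b: (293 + 10)/2269 = 0.1335; b–e: (206 + 10)/2269 = 0.0952.
Expected DCO frequency = 0.1335 × 0.0952 ≈ 0.01271; observed = 10/2269 ≈ 0.00441.
Coefficient of coincidence = 0.00441/0.01271 ≈ 0.35; interference = 1 − 0.35 = 0.65.

0.65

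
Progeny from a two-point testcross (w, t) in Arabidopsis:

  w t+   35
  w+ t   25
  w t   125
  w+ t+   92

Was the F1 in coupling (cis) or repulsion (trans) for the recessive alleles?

The two most frequent classes are w+ t+ (92) and w t (125); these are the parental (non-recombinant) types.
So the F1 carried w+ t+ on one chromosome and w t on the other — the recessive alleles are on the same chromosome (cis / coupling).

cis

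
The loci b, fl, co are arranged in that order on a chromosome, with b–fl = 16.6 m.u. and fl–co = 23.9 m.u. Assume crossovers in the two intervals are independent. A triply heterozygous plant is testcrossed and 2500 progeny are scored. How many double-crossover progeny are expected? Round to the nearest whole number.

99

Map distances give recombination frequencies of 0.166 and 0.239 for the two intervals.
With no interference, expected double-crossover frequency = 0.166 × 0.239 = 0.03967.
Expected number = 0.03967 × 2500 = 99.19 ≈ 99.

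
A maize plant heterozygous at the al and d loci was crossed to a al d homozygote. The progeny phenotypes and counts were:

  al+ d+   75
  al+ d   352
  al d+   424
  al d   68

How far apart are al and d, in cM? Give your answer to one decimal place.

The two most frequent classes, al+ d (352) and al d+ (424), are the parental types, so the F1 was al+ d / al d+.
The recombinant classes are al+ d+ and al d: 75 + 68 = 143.
Recombination frequency = 143/919 = 0.1556 ≈ 15.6%, i.e. 15.6 cM.

15.6 cM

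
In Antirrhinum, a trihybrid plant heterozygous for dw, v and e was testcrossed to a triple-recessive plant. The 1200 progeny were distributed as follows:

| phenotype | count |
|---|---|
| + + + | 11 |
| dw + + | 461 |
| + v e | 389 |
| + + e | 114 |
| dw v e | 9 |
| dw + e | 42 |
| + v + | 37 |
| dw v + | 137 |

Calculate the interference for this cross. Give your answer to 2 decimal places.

0.11

The two most frequent reciprocal classes, dw + + and + v e, are the parental types, so the F1 was dw + + / + v e.
The two rarest classes, + + + and dw v e, are the double crossovers. Comparing them with the parentals, only the dw allele has switched, so dw is the middle locus and the order is v – dw – e.
v–dw: (251 + 20)/1200 = 0.2258; dw–e: (79 + 20)/1200 = 0.0825.
Expected DCO frequency = 0.2258 × 0.0825 ≈ 0.01863; observed = 20/1200 ≈ 0.01667.
Coefficient of coincidence = 0.01667/0.01863 ≈ 0.89; interference = 1 − 0.89 = 0.11.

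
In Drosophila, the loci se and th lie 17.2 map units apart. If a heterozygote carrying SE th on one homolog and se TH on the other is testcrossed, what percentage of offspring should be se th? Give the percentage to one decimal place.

A map distance of 17.2 map units corresponds to a recombination frequency of 0.172.
The F1 is SE th / se TH, so se th is a recombinant gamete class with expected frequency r/2 = 0.172/2 = 0.0860.
That is 0.0860 = 8.6% of the progeny.

8.6%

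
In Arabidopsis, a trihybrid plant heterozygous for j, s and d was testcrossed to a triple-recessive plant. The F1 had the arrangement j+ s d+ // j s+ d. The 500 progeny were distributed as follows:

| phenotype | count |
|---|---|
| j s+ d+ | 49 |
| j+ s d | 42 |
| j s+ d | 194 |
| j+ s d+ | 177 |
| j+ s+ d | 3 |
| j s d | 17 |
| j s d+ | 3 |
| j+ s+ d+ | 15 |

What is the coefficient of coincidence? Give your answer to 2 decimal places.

The two rarest classes, j s d+ and j+ s+ d, are the double crossovers. Comparing them with the parentals, only the j allele has switched, so j is the middle locus and the order is s – j – d.
s–j: (32 + 6)/500 = 0.0760; j–d: (91 + 6)/500 = 0.1940.
Expected DCO frequency = 0.0760 × 0.1940 ≈ 0.01474; observed = 6/500 ≈ 0.01200.
Coefficient of coincidence = 0.01200/0.01474 ≈ 0.81.

0.81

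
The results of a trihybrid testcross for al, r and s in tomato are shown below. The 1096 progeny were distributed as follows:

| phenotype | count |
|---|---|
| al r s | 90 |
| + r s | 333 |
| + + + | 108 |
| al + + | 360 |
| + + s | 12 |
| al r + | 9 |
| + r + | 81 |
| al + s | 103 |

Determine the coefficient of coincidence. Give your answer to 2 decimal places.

0.51

The two most frequent reciprocal classes, al + + and + r s, are the parental types, so the F1 was al + + / + r s.
The two rarest classes, al r + and + + s, are the double crossovers. Comparing them with the parentals, only the r allele has switched, so r is the middle locus and the order is s – r – al.
s–r: (184 + 21)/1096 = 0.1870; r–al: (198 + 21)/1096 = 0.1998.
Expected DCO frequency = 0.1870 × 0.1998 ≈ 0.03736; observed = 21/1096 ≈ 0.01916.
Coefficient of coincidence = 0.01916/0.03736 ≈ 0.51.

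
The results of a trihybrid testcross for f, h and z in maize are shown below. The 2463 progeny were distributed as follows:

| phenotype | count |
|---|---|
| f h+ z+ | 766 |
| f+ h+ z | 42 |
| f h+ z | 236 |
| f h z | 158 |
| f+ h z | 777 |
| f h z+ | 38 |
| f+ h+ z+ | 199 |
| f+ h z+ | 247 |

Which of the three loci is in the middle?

The two most frequent reciprocal classes, f h+ z+ and f+ h z, are the parental types, so the F1 was f h+ z+ / f+ h z.
The two rarest classes, f h z+ and f+ h+ z, are the double crossovers. Comparing them with the parentals, only the h allele has switched, so h is the middle locus and the order is f – h – z.

h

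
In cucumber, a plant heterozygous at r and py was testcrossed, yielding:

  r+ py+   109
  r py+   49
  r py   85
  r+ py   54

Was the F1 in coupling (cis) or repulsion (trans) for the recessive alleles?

The two most frequent classes are r+ py+ (109) and r py (85); these are the parental (non-recombinant) types.
So the F1 carried r+ py+ on one chromosome and r py on the other — the recessive alleles are on the same chromosome (cis / coupling).

cis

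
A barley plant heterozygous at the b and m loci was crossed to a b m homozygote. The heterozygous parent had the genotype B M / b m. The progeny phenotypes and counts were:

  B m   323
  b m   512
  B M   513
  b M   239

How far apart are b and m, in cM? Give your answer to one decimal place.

35.4 cM

The recombinant classes are B m and b M: 323 + 239 = 562.
Recombination frequency = 562/1587 = 0.3541 ≈ 35.4%, i.e. 35.4 cM.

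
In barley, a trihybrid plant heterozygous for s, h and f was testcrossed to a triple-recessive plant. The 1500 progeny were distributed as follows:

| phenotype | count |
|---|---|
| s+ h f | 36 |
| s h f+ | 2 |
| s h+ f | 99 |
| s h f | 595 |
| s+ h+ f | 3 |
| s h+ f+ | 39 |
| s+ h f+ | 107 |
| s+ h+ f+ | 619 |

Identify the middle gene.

The two most frequent reciprocal classes, s+ h+ f+ and s h f, are the parental types, so the F1 was s+ h+ f+ / s h f.
The two rarest classes, s+ h+ f and s h f+, are the double crossovers. Comparing them with the parentals, only the f allele has switched, so f is the middle locus and the order is h – f – s.

f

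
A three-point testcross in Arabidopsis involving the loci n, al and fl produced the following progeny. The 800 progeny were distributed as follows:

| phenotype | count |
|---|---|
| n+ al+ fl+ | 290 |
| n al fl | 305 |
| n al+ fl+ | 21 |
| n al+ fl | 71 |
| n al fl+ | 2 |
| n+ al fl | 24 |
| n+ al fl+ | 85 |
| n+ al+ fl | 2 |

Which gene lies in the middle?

The two most frequent reciprocal classes, n+ al+ fl+ and n al fl, are the parental types, so the F1 was n+ al+ fl+ / n al fl.
The two rarest classes, n+ al+ fl and n al fl+, are the double crossovers. Comparing them with the parentals, only the fl allele has switched, so fl is the middle locus and the order is al – fl – n.

fl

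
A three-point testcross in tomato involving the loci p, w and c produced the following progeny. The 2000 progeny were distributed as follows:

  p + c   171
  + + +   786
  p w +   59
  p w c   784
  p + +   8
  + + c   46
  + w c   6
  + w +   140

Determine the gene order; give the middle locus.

p

The two most frequent reciprocal classes, + + + and p w c, are the parental types, so the F1 was + + + / p w c.
The two rarest classes, p + + and + w c, are the double crossovers. Comparing them with the parentals, only the p allele has switched, so p is the middle locus and the order is w – p – c.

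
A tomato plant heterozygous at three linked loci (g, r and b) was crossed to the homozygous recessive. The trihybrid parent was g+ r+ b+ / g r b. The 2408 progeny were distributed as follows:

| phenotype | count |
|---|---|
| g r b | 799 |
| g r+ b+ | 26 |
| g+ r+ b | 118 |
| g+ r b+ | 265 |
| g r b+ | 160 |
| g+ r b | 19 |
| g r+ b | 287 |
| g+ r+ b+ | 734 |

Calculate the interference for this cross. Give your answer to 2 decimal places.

The two rarest classes, g r+ b+ and g+ r b, are the double crossovers. Comparing them with the parentals, only the g allele has switched, so g is the middle locus and the order is b – g – r.
b–g: (278 + 45)/2408 = 0.1341; g–r: (552 + 45)/2408 = 0.2479.
Expected DCO frequency = 0.1341 × 0.2479 ≈ 0.03324; observed = 45/2408 ≈ 0.01869.
Coefficient of coincidence = 0.01869/0.03324 ≈ 0.56; interference = 1 − 0.56 = 0.44.

0.44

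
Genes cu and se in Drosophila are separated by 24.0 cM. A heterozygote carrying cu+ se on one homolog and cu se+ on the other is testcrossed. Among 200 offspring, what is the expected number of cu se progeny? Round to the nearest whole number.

A map distance of 24.0 cM corresponds to a recombination frequency of 0.240.
The F1 is cu+ se / cu se+, so cu se is a recombinant gamete class with expected frequency r/2 = 0.240/2 = 0.1200.
Expected number = 0.1200 × 200 = 24.00 ≈ 24.

24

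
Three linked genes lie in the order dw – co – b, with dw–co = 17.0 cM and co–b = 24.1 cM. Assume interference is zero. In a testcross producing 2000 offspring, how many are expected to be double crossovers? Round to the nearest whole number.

82

Map distances give recombination frequencies of 0.170 and 0.241 for the two intervals.
With no interference, expected double-crossover frequency = 0.170 × 0.241 = 0.04097.
Expected number = 0.04097 × 2000 = 81.94 ≈ 82.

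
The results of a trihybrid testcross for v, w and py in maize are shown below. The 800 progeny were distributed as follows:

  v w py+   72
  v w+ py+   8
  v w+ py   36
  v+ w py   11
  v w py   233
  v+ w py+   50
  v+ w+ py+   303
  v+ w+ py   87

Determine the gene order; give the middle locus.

The two most frequent reciprocal classes, v+ w+ py+ and v w py, are the parental types, so the F1 was v+ w+ py+ / v w py.
The two rarest classes, v w+ py+ and v+ w py, are the double crossovers. Comparing them with the parentals, only the v allele has switched, so v is the middle locus and the order is w – v – py.

v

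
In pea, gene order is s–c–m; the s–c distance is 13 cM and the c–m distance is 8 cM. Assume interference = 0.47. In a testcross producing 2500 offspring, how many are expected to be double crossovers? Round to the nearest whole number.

Map distances give recombination frequencies of 0.130 and 0.080 for the two intervals.
With interference 0.47 (so coincidence = 0.53), expected double-crossover frequency = 0.130 × 0.080 × 0.53 = 0.00551.
Expected number = 0.00551 × 2500 = 13.78 ≈ 14.

14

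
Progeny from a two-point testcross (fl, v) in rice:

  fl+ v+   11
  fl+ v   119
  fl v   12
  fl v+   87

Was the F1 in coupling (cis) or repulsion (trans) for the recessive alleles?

The two most frequent classes are fl+ v (119) and fl v+ (87); these are the parental (non-recombinant) types.
So the F1 carried fl+ v on one chromosome and fl v+ on the other — the recessive alleles are on opposite chromosomes (trans / repulsion).

trans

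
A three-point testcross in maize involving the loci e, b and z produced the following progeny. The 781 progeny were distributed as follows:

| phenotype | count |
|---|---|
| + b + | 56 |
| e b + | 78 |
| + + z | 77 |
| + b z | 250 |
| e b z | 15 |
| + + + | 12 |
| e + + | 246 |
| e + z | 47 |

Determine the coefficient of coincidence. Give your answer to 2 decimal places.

0.89

The two most frequent reciprocal classes, + b z and e + +, are the parental types, so the F1 was + b z / e + +.
The two rarest classes, e b z and + + +, are the double crossovers. Comparing them with the parentals, only the e allele has switched, so e is the middle locus and the order is z – e – b.
z–e: (103 + 27)/781 = 0.1665; e–b: (155 + 27)/781 = 0.2330.
Expected DCO frequency = 0.1665 × 0.2330 ≈ 0.03879; observed = 27/781 ≈ 0.03457.
Coefficient of coincidence = 0.03457/0.03879 ≈ 0.89.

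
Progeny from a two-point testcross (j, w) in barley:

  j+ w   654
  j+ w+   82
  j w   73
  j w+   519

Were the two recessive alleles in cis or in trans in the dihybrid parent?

The two most frequent classes are j+ w (654) and j w+ (519); these are the parental (non-recombinant) types.
So the F1 carried j+ w on one chromosome and j w+ on the other — the recessive alleles are on opposite chromosomes (trans / repulsion).

trans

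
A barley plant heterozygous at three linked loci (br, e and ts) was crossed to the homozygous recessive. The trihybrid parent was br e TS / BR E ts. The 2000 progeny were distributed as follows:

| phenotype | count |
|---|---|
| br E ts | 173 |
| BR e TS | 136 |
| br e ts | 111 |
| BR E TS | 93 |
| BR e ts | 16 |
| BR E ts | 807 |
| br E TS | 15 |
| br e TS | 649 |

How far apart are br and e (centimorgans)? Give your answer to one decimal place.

17.0 centimorgans

The two rarest classes, br E TS and BR e ts, are the double crossovers. Comparing them with the parentals, only the e allele has switched, so e is the middle locus and the order is ts – e – br.
Crossovers in the e–br interval produce the single-crossover classes BR e TS and br E ts (136 + 173 = 309) plus the double crossovers (31).
RF(e–br) = (309 + 31) / 2000 = 340/2000 = 0.1700 → 17.0 centimorgans.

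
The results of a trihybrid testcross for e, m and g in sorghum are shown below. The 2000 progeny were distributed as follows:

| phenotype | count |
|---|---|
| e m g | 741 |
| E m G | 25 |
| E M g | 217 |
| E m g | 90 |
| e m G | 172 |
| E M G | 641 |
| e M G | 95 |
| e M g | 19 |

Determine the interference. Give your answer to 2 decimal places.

The two most frequent reciprocal classes, e m g and E M G, are the parental types, so the F1 was e m g / E M G.
The two rarest classes, e M g and E m G, are the double crossovers. Comparing them with the parentals, only the m allele has switched, so m is the middle locus and the order is e – m – g.
e–m: (185 + 44)/2000 = 0.1145; m–g: (389 + 44)/2000 = 0.2165.
Expected DCO frequency = 0.1145 × 0.2165 ≈ 0.02479; observed = 44/2000 ≈ 0.02200.
Coefficient of coincidence = 0.02200/0.02479 ≈ 0.89; interference = 1 − 0.89 = 0.11.

0.11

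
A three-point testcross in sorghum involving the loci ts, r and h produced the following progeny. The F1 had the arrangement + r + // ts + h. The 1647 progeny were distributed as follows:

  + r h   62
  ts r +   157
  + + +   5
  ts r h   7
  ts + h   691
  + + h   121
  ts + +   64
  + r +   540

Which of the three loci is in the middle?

r

The two rarest classes, + + + and ts r h, are the double crossovers. Comparing them with the parentals, only the r allele has switched, so r is the middle locus and the order is h – r – ts.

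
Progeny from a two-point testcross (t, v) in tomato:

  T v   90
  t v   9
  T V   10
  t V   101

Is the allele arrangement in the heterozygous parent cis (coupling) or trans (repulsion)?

trans

The two most frequent classes are T v (90) and t V (101); these are the parental (non-recombinant) types.
So the F1 carried T v on one chromosome and t V on the other — the recessive alleles are on opposite chromosomes (trans / repulsion).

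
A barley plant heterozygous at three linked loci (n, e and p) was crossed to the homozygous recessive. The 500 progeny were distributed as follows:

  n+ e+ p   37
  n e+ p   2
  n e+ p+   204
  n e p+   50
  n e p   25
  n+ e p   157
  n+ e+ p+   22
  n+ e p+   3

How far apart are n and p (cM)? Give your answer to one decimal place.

10.4 cM

The two most frequent reciprocal classes, n+ e p and n e+ p+, are the parental types, so the F1 was n+ e p / n e+ p+.
The two rarest classes, n+ e p+ and n e+ p, are the double crossovers. Comparing them with the parentals, only the p allele has switched, so p is the middle locus and the order is e – p – n.
Crossovers in the p–n interval produce the single-crossover classes n e p and n+ e+ p+ (25 + 22 = 47) plus the double crossovers (5).
RF(p–n) = (47 + 5) / 500 = 52/500 = 0.1040 → 10.4 cM.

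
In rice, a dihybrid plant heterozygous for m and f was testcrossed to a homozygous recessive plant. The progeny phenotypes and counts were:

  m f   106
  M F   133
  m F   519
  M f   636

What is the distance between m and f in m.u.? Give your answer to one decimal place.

17.1 m.u.

The two most frequent classes, M f (636) and m F (519), are the parental types, so the F1 was M f / m F.
The recombinant classes are M F and m f: 133 + 106 = 239.
Recombination frequency = 239/1394 = 0.1714 ≈ 17.1%, i.e. 17.1 m.u.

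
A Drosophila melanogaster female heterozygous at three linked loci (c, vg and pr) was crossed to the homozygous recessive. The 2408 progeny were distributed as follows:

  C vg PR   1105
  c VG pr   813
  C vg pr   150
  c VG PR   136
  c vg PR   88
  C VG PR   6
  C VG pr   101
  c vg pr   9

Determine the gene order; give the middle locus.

vg

The two most frequent reciprocal classes, c VG pr and C vg PR, are the parental types, so the F1 was c VG pr / C vg PR.
The two rarest classes, c vg pr and C VG PR, are the double crossovers. Comparing them with the parentals, only the vg allele has switched, so vg is the middle locus and the order is pr – vg – c.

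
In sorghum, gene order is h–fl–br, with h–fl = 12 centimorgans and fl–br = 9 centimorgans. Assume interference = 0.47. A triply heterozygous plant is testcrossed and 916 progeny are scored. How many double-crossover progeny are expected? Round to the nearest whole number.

5

Map distances give recombination frequencies of 0.120 and 0.090 for the two intervals.
With interference 0.47 (so coincidence = 0.53), expected double-crossover frequency = 0.120 × 0.090 × 0.53 = 0.00572.
Expected number = 0.00572 × 916 = 5.24 ≈ 5.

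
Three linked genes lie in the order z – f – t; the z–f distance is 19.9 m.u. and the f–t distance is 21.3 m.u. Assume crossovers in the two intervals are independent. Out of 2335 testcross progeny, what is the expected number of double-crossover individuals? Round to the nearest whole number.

99

Map distances give recombination frequencies of 0.199 and 0.213 for the two intervals.
With no interference, expected double-crossover frequency = 0.199 × 0.213 = 0.04239.
Expected number = 0.04239 × 2335 = 98.97 ≈ 99.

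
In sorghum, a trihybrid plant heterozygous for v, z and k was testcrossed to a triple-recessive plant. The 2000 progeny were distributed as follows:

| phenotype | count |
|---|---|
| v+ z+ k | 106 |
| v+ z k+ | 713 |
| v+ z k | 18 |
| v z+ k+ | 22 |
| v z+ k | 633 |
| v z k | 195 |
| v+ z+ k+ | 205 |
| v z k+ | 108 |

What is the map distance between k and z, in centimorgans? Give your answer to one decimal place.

22.0 centimorgans

The two most frequent reciprocal classes, v+ z k+ and v z+ k, are the parental types, so the F1 was v+ z k+ / v z+ k.
The two rarest classes, v+ z k and v z+ k+, are the double crossovers. Comparing them with the parentals, only the k allele has switched, so k is the middle locus and the order is v – k – z.
Crossovers in the k–z interval produce the single-crossover classes v+ z+ k+ and v z k (205 + 195 = 400) plus the double crossovers (40).
RF(k–z) = (400 + 40) / 2000 = 440/2000 = 0.2200 → 22.0 centimorgans.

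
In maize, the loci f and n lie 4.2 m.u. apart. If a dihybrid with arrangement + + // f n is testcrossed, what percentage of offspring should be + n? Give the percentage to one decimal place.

2.1%

A map distance of 4.2 m.u. corresponds to a recombination frequency of 0.042.
The F1 is + + / f n, so + n is a recombinant gamete class with expected frequency r/2 = 0.042/2 = 0.0210.
That is 0.0210 = 2.1% of the progeny.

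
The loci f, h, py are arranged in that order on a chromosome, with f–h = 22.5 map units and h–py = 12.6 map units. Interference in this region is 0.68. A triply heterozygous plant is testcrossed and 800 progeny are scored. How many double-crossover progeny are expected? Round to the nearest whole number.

Map distances give recombination frequencies of 0.225 and 0.126 for the two intervals.
With interference 0.68 (so coincidence = 0.32), expected double-crossover frequency = 0.225 × 0.126 × 0.32 = 0.00907.
Expected number = 0.00907 × 800 = 7.26 ≈ 7.

7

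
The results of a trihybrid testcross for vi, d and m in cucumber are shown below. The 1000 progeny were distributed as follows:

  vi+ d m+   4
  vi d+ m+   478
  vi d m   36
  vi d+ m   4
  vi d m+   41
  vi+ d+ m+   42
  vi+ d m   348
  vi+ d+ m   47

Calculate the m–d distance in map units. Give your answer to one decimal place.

The two most frequent reciprocal classes, vi+ d m and vi d+ m+, are the parental types, so the F1 was vi+ d m / vi d+ m+.
The two rarest classes, vi+ d m+ and vi d+ m, are the double crossovers. Comparing them with the parentals, only the m allele has switched, so m is the middle locus and the order is d – m – vi.
Crossovers in the d–m interval produce the single-crossover classes vi+ d+ m and vi d m+ (47 + 41 = 88) plus the double crossovers (8).
RF(d–m) = (88 + 8) / 1000 = 96/1000 = 0.0960 → 9.6 map units.

9.6 map units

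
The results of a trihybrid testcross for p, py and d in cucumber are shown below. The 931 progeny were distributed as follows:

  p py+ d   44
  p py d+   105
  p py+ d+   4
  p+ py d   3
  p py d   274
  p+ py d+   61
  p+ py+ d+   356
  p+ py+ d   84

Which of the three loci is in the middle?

p

The two most frequent reciprocal classes, p py d and p+ py+ d+, are the parental types, so the F1 was p py d / p+ py+ d+.
The two rarest classes, p+ py d and p py+ d+, are the double crossovers. Comparing them with the parentals, only the p allele has switched, so p is the middle locus and the order is d – p – py.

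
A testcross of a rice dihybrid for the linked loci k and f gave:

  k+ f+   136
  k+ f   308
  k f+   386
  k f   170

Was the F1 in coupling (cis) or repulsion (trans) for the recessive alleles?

trans

The two most frequent classes are k+ f (308) and k f+ (386); these are the parental (non-recombinant) types.
So the F1 carried k+ f on one chromosome and k f+ on the other — the recessive alleles are on opposite chromosomes (trans / repulsion).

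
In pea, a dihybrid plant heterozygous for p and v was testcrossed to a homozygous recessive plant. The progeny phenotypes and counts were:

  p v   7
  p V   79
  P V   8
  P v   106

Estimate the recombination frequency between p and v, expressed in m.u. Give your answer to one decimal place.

The two most frequent classes, P v (106) and p V (79), are the parental types, so the F1 was P v / p V.
The recombinant classes are P V and p v: 8 + 7 = 15.
Recombination frequency = 15/200 = 0.0750 ≈ 7.5%, i.e. 7.5 m.u.

7.5 m.u.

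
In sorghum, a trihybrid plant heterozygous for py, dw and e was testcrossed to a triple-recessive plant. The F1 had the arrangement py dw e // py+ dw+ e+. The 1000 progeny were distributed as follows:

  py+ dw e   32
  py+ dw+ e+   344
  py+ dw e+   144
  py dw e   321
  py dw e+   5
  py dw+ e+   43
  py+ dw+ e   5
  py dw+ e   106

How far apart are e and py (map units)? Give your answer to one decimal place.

The two rarest classes, py dw e+ and py+ dw+ e, are the double crossovers. Comparing them with the parentals, only the e allele has switched, so e is the middle locus and the order is py – e – dw.
Crossovers in the py–e interval produce the single-crossover classes py+ dw e and py dw+ e+ (32 + 43 = 75) plus the double crossovers (10).
RF(py–e) = (75 + 10) / 1000 = 85/1000 = 0.0850 → 8.5 map units.

8.5 map units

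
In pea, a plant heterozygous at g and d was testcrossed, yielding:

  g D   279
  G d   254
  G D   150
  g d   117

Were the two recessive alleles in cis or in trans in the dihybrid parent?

The two most frequent classes are G d (254) and g D (279); these are the parental (non-recombinant) types.
So the F1 carried G d on one chromosome and g D on the other — the recessive alleles are on opposite chromosomes (trans / repulsion).

trans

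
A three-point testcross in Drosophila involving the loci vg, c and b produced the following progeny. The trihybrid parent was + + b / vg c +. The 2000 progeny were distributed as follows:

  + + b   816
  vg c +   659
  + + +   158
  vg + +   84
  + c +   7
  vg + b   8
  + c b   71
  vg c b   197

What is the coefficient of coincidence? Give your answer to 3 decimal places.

0.477

The two rarest classes, vg + b and + c +, are the double crossovers. Comparing them with the parentals, only the vg allele has switched, so vg is the middle locus and the order is b – vg – c.
b–vg: (355 + 15)/2000 = 0.1850; vg–c: (155 + 15)/2000 = 0.0850.
Expected DCO frequency = 0.1850 × 0.0850 ≈ 0.01572; observed = 15/2000 ≈ 0.00750.
Coefficient of coincidence = 0.00750/0.01572 ≈ 0.477.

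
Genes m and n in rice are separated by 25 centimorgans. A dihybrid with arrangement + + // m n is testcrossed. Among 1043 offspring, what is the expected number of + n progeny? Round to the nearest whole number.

130

A map distance of 25 centimorgans corresponds to a recombination frequency of 0.250.
The F1 is + + / m n, so + n is a recombinant gamete class with expected frequency r/2 = 0.250/2 = 0.1250.
Expected number = 0.1250 × 1043 = 130.38 ≈ 130.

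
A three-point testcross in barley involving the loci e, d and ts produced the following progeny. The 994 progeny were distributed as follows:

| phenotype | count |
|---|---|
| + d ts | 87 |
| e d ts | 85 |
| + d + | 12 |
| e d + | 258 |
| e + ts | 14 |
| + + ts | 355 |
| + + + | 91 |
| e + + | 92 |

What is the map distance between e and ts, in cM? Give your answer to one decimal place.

20.3 cM

The two most frequent reciprocal classes, + + ts and e d +, are the parental types, so the F1 was + + ts / e d +.
The two rarest classes, e + ts and + d +, are the double crossovers. Comparing them with the parentals, only the e allele has switched, so e is the middle locus and the order is d – e – ts.
Crossovers in the e–ts interval produce the single-crossover classes + + + and e d ts (91 + 85 = 176) plus the double crossovers (26).
RF(e–ts) = (176 + 26) / 994 = 202/994 = 0.2032 → 20.3 cM.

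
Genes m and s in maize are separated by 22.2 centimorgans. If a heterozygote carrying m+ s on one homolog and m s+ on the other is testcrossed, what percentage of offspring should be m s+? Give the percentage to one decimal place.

A map distance of 22.2 centimorgans corresponds to a recombination frequency of 0.222.
The F1 is m+ s / m s+, so m s+ is a parental gamete class with expected frequency (1 − r)/2 = 0.778/2 = 0.3890.
That is 0.3890 = 38.9% of the progeny.

38.9%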